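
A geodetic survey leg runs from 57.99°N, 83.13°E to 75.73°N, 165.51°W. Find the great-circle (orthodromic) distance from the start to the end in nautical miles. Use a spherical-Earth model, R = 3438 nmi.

Haversine: a = sin²(Δφ/2)+cos φ₁ cos φ₂ sin²(Δλ/2) = 0.11290;  σ = 2·atan2(√a,√(1−a))
σ = 39.267° → d = Rσ = 3438·0.68534 = 2356 nmi

2356 nmi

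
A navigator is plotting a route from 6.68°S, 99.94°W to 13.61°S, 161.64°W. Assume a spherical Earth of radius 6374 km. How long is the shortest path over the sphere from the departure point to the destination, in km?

6785 km

cos σ = sin φ₁ sin φ₂ + cos φ₁ cos φ₂ cos Δλ
      = sin(-6.68°)sin(-13.61°) + cos(-6.68°)cos(-13.61°)cos(-61.70°) = 0.4850
σ = 60.986° → d = Rσ = 6374·1.06441 = 6785 km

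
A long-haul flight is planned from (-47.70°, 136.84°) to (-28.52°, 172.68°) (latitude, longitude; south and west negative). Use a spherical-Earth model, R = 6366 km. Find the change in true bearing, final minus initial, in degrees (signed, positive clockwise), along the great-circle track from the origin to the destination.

-22.9°

Initial bearing θ₁ = atan2(sin Δλ cos φ₂, cos φ₁ sin φ₂ − sin φ₁ cos φ₂ cos Δλ) = 68.23°
Final bearing θ₂ = (initial bearing from the destination back to the start) + 180° = 45.34°
Δθ = θ₂ − θ₁ = -22.9°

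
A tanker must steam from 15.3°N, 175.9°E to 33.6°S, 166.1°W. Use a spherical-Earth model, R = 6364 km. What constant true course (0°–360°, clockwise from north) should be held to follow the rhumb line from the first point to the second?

160.6°

Meridional parts: M(φ₁)=+0.2703, M(φ₂)=-0.6233 → ΔM = -0.8935;  Δλ = +0.3142 rad
tan C = Δλ / ΔM = -0.3516 → C = 160.63°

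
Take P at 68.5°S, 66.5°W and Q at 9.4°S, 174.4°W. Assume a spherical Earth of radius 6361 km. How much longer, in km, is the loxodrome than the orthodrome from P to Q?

Great circle: cos σ = sin φ₁ sin φ₂ + cos φ₁ cos φ₂ cos Δλ,  σ = 1.5300 rad → d_gc = 9732.1 km
Rhumb line: Δψ = +1.4967, q = Δφ/Δψ = 0.6892, d_rh = R√(Δφ²+q²Δλ²) = 10545.5 km
Excess = 10545.5 − 9732.1 = 813.4 ≈ 813 km

813 km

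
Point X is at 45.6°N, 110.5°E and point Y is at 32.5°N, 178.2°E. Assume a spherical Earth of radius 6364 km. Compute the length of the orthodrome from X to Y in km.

Haversine: a = sin²(Δφ/2)+cos φ₁ cos φ₂ sin²(Δλ/2) = 0.19610;  σ = 2·atan2(√a,√(1−a))
σ = 52.569° → d = Rσ = 6364·0.91751 = 5839 km

5839 km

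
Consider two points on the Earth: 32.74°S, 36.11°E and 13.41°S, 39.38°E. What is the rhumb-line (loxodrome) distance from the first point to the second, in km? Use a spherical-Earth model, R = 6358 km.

Rhumb course C = atan2(Δλ, Δψ) with Δψ = ln[tan(π/4+φ₂/2)/tan(π/4+φ₁/2)] = +0.3691, Δλ = +0.0571 → C = 8.79°
d = R·|Δφ| / |cos C| = 6358·0.33737 / 0.98826 = 2171 km

2171 km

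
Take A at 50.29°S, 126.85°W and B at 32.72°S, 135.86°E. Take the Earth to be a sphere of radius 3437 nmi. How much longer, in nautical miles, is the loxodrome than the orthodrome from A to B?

Great circle: cos σ = sin φ₁ sin φ₂ + cos φ₁ cos φ₂ cos Δλ,  σ = 1.2158 rad → d_gc = 4178.6 nmi
Rhumb line: Δψ = +0.4137, q = Δφ/Δψ = 0.7413, d_rh = R√(Δφ²+q²Δλ²) = 4452.9 nmi
Excess = 4452.9 − 4178.6 = 274.3 ≈ 274 nmi

274 nmi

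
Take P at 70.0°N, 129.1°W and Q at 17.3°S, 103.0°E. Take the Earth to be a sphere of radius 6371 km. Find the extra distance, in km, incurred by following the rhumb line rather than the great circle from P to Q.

Great circle: cos σ = sin φ₁ sin φ₂ + cos φ₁ cos φ₂ cos Δλ,  σ = 2.0715 rad → d_gc = 13197.5 km
Rhumb line: Δψ = -2.0421, q = Δφ/Δψ = 0.7461, d_rh = R√(Δφ²+q²Δλ²) = 14381.9 km
Excess = 14381.9 − 13197.5 = 1184.4 ≈ 1184 km

1184 km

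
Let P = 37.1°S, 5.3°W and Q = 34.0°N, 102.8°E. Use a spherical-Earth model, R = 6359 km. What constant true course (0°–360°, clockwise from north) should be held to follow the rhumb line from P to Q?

54.8°

Meridional parts: M(φ₁)=-0.6982, M(φ₂)=+0.6317 → ΔM = +1.3298;  Δλ = +1.8867 rad
tan C = Δλ / ΔM = +1.4188 → C = 54.82°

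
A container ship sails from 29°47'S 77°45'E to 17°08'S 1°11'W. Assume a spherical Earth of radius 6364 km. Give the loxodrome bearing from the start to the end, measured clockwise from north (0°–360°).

279.9°

Meridional parts: M(φ₁)=-0.5449, M(φ₂)=-0.3036 → ΔM = +0.2414;  Δλ = -1.3776 rad
tan C = Δλ / ΔM = -5.7080 → C = 279.94°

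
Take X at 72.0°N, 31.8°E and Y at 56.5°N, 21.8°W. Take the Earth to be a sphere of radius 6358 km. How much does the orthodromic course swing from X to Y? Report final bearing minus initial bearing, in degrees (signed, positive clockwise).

-49.3°

Initial bearing θ₁ = atan2(sin Δλ cos φ₂, cos φ₁ sin φ₂ − sin φ₁ cos φ₂ cos Δλ) = 263.09°
Final bearing θ₂ = (initial bearing from the destination back to the start) + 180° = 213.77°
Δθ = θ₂ − θ₁ = -49.3°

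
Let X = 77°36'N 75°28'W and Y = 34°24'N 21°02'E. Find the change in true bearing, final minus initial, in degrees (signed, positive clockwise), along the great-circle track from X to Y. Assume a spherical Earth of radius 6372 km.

Initial bearing θ₁ = atan2(sin Δλ cos φ₂, cos φ₁ sin φ₂ − sin φ₁ cos φ₂ cos Δλ) = 75.47°
Final bearing θ₂ = (initial bearing from the destination back to the start) + 180° = 165.41°
Δθ = θ₂ − θ₁ = +89.9°

+89.9°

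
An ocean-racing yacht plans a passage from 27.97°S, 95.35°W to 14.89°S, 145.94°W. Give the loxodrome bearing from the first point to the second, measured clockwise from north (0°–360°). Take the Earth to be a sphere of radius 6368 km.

Δψ = ln[tan(π/4+φ₂/2)/tan(π/4+φ₁/2)] = +0.2459
Δλ = -0.8830 rad (taken the short way round)
course = atan2(Δλ, Δψ) = 285.56°

285.6°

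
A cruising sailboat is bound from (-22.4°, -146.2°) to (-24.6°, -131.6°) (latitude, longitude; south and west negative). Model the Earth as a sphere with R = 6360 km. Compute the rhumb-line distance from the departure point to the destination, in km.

Rhumb course C = atan2(Δλ, Δψ) with Δψ = ln[tan(π/4+φ₂/2)/tan(π/4+φ₁/2)] = -0.0419, Δλ = +0.2548 → C = 99.33°
d = R·|Δφ| / |cos C| = 6360·0.03840 / 0.16215 = 1506 km

1506 km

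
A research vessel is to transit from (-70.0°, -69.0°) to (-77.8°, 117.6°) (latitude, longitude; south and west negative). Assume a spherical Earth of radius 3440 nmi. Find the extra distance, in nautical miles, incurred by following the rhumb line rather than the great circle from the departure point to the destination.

939 nmi

Great circle: cos σ = sin φ₁ sin φ₂ + cos φ₁ cos φ₂ cos Δλ,  σ = 0.5611 rad → d_gc = 1930.2 nmi
Rhumb line: Δψ = -0.5007, q = Δφ/Δψ = 0.2719, d_rh = R√(Δφ²+q²Δλ²) = 2868.9 nmi
Excess = 2868.9 − 1930.2 = 938.7 ≈ 939 nmi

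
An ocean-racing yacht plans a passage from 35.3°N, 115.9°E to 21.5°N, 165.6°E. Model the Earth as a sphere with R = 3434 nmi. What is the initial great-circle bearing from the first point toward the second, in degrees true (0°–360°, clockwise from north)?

93.9°

θ = atan2( sin Δλ·cos φ₂ ,  cos φ₁ sin φ₂ − sin φ₁ cos φ₂ cos Δλ )
  = atan2(+0.7096, -0.0486) = 93.92°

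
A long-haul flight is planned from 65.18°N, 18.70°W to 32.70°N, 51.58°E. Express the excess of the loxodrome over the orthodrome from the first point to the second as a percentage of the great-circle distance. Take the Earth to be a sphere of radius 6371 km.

4.0%

Great circle: σ = 0.9153 rad → d_gc = Rσ = 5831.6 km
Rhumb: Δφ = -0.5669, Δλ = +1.2266, Δψ = -0.9094, q = Δφ/Δψ = 0.6233 → d_rh = R√(Δφ²+q²Δλ²) = 6064.1 km
Excess = (6064.1 − 5831.6) / 5831.6 = 232.5 / 5831.6 = 3.99% ≈ 4.0%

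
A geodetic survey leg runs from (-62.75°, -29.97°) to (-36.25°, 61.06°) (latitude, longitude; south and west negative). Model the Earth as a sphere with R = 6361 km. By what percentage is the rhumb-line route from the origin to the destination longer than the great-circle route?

7.2%

Great circle: σ = 1.0251 rad → d_gc = Rσ = 6520.4 km
Rhumb: Δφ = +0.4625, Δλ = +1.5888, Δψ = +0.7375, q = Δφ/Δψ = 0.6271 → d_rh = R√(Δφ²+q²Δλ²) = 6987.2 km
Excess = (6987.2 − 6520.4) / 6520.4 = 466.8 / 6520.4 = 7.16% ≈ 7.2%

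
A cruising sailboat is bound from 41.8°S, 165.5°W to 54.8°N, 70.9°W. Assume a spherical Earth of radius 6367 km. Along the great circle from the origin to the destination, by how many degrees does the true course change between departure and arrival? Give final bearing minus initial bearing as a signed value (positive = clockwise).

Initial bearing θ₁ = atan2(sin Δλ cos φ₂, cos φ₁ sin φ₂ − sin φ₁ cos φ₂ cos Δλ) = 44.81°
Final bearing θ₂ = (initial bearing from the destination back to the start) + 180° = 65.71°
Δθ = θ₂ − θ₁ = +20.9°

+20.9°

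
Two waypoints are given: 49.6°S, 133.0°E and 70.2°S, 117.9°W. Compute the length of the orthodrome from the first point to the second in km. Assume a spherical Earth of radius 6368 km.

Haversine: a = sin²(Δφ/2)+cos φ₁ cos φ₂ sin²(Δλ/2) = 0.17766;  σ = 2·atan2(√a,√(1−a))
σ = 49.858° → d = Rσ = 6368·0.87019 = 5541 km

5541 km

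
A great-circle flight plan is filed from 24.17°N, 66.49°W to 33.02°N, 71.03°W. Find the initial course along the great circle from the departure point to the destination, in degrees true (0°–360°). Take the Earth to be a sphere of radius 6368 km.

336.8°

N = sin Δλ·cos φ₂ = -0.0664;  D = cos φ₁ sin φ₂ − sin φ₁ cos φ₂ cos Δλ = +0.1549
initial course = atan2(N, D) = 336.81°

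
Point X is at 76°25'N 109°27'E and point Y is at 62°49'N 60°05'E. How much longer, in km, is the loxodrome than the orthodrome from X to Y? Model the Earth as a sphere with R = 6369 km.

64 km

Great circle: cos σ = sin φ₁ sin φ₂ + cos φ₁ cos φ₂ cos Δλ,  σ = 0.3638 rad → d_gc = 2317.3 km
Rhumb line: Δψ = -0.7081, q = Δφ/Δψ = 0.3352, d_rh = R√(Δφ²+q²Δλ²) = 2381.1 km
Excess = 2381.1 − 2317.3 = 63.8 ≈ 64 km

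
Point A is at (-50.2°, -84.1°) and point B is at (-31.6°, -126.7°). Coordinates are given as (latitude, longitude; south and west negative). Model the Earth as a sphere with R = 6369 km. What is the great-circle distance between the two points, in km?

cos σ = sin φ₁ sin φ₂ + cos φ₁ cos φ₂ cos Δλ
      = sin(-50.20°)sin(-31.60°) + cos(-50.20°)cos(-31.60°)cos(-42.60°) = 0.8039
σ = 36.497° → d = Rσ = 6369·0.63699 = 4057 km

4057 km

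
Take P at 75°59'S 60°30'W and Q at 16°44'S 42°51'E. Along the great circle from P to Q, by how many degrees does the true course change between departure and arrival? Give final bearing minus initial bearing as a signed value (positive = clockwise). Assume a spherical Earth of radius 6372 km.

At departure: θ₁ = atan2(sin Δλ cos φ₂, cos φ₁ sin φ₂ − sin φ₁ cos φ₂ cos Δλ) = 106.97°
At arrival: θ₂ = atan2(sin Δλ cos φ₁, −cos φ₂ sin φ₁ + sin φ₂ cos φ₁ cos Δλ) = 14.00°
Δθ = θ₂ − θ₁ = -93.0°

-93.0°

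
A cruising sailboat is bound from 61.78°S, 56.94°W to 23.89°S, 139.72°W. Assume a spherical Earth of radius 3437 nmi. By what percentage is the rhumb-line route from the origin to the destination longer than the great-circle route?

Great circle: σ = 1.1470 rad → d_gc = Rσ = 3942.4 nmi
Rhumb: Δφ = +0.6613, Δλ = -1.4448, Δψ = +0.9512, q = Δφ/Δψ = 0.6952 → d_rh = R√(Δφ²+q²Δλ²) = 4133.2 nmi
Excess = (4133.2 − 3942.4) / 3942.4 = 190.8 / 3942.4 = 4.84% ≈ 4.8%

4.8%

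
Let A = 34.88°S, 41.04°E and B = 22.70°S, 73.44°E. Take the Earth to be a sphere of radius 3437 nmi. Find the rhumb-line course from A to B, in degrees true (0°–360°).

66.7°

Δψ = ln[tan(π/4+φ₂/2)/tan(π/4+φ₁/2)] = +0.2433
Δλ = +0.5655 rad (taken the short way round)
course = atan2(Δλ, Δψ) = 66.72°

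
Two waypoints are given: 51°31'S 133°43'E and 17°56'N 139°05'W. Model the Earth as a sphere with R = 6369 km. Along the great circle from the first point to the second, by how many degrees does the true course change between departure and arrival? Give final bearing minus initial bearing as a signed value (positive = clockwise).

-37.0°

Initial bearing θ₁ = atan2(sin Δλ cos φ₂, cos φ₁ sin φ₂ − sin φ₁ cos φ₂ cos Δλ) = 76.51°
Final bearing θ₂ = (initial bearing from the destination back to the start) + 180° = 39.50°
Δθ = θ₂ − θ₁ = -37.0°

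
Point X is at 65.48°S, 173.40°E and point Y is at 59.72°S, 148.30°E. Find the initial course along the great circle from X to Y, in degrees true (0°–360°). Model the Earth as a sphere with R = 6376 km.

θ = atan2( sin Δλ·cos φ₂ ,  cos φ₁ sin φ₂ − sin φ₁ cos φ₂ cos Δλ )
  = atan2(-0.2139, +0.0570) = 284.93°

284.9°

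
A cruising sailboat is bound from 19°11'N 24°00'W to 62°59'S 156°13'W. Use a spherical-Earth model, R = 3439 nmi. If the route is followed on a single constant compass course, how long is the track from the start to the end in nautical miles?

Rhumb course C = atan2(Δλ, Δψ) with Δψ = ln[tan(π/4+φ₂/2)/tan(π/4+φ₁/2)] = -1.7674, Δλ = -2.3076 → C = 232.55°
d = R·|Δφ| / |cos C| = 3439·1.43408 / 0.60805 = 8111 nmi

8111 nmi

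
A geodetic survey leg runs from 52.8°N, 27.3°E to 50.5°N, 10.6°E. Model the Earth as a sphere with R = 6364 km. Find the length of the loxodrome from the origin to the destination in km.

Δψ = ln[tan(π/4+φ₂/2)/tan(π/4+φ₁/2)] = -0.0647;  Δφ = -0.0401 rad,  Δλ = -0.2915 rad
q = Δφ/Δψ = 0.6203
d = R·√(Δφ² + q²Δλ²) = 6364·0.18520 = 1179 km

1179 km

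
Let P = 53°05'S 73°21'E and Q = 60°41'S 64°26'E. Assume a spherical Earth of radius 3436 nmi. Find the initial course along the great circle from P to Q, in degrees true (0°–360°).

209.0°

θ = atan2( sin Δλ·cos φ₂ ,  cos φ₁ sin φ₂ − sin φ₁ cos φ₂ cos Δλ )
  = atan2(-0.0759, -0.1370) = 208.99°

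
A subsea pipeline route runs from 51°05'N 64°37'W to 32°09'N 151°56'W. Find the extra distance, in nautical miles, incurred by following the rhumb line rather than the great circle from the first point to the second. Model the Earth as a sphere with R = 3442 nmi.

Great circle: cos σ = sin φ₁ sin φ₂ + cos φ₁ cos φ₂ cos Δλ,  σ = 1.1164 rad → d_gc = 3842.6 nmi
Rhumb line: Δψ = -0.4473, q = Δφ/Δψ = 0.7387, d_rh = R√(Δφ²+q²Δλ²) = 4038.5 nmi
Excess = 4038.5 − 3842.6 = 195.9 ≈ 196 nmi

196 nmi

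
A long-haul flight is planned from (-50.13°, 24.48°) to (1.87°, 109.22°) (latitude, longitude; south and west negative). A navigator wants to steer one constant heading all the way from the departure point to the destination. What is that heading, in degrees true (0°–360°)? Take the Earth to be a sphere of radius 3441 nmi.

Δψ = ln[tan(π/4+φ₂/2)/tan(π/4+φ₁/2)] = +1.0469
Δλ = +1.4790 rad (taken the short way round)
course = atan2(Δλ, Δψ) = 54.71°

54.7°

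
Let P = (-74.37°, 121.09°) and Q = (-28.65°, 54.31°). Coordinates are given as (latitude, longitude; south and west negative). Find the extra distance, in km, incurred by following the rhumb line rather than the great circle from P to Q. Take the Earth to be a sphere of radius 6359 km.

239 km

Great circle: cos σ = sin φ₁ sin φ₂ + cos φ₁ cos φ₂ cos Δλ,  σ = 0.9825 rad → d_gc = 6247.7 km
Rhumb line: Δψ = +1.4637, q = Δφ/Δψ = 0.5452, d_rh = R√(Δφ²+q²Δλ²) = 6486.5 km
Excess = 6486.5 − 6247.7 = 238.8 ≈ 239 km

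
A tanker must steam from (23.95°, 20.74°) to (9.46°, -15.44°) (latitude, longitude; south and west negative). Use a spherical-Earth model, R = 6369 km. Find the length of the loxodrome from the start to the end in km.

4164 km

Rhumb course C = atan2(Δλ, Δψ) with Δψ = ln[tan(π/4+φ₂/2)/tan(π/4+φ₁/2)] = -0.2649, Δλ = -0.6315 → C = 247.24°
d = R·|Δφ| / |cos C| = 6369·0.25290 / 0.38681 = 4164 km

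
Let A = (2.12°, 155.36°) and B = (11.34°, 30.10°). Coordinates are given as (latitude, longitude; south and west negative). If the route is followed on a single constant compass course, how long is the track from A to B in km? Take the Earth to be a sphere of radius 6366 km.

13844 km

Δψ = ln[tan(π/4+φ₂/2)/tan(π/4+φ₁/2)] = +0.1622;  Δφ = +0.1609 rad,  Δλ = -2.1862 rad
q = Δφ/Δψ = 0.9920
d = R·√(Δφ² + q²Δλ²) = 6366·2.17469 = 13844 km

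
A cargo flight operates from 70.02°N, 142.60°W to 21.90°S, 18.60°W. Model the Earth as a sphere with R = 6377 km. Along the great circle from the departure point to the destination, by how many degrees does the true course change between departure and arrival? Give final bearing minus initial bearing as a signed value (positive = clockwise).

+95.6°

At departure: θ₁ = atan2(sin Δλ cos φ₂, cos φ₁ sin φ₂ − sin φ₁ cos φ₂ cos Δλ) = 64.91°
At arrival: θ₂ = atan2(sin Δλ cos φ₁, −cos φ₂ sin φ₁ + sin φ₂ cos φ₁ cos Δλ) = 160.52°
Δθ = θ₂ − θ₁ = +95.6°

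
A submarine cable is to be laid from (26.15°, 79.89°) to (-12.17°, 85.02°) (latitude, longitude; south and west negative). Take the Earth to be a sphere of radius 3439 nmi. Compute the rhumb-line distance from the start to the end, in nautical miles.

Rhumb course C = atan2(Δλ, Δψ) with Δψ = ln[tan(π/4+φ₂/2)/tan(π/4+φ₁/2)] = -0.6871, Δλ = +0.0895 → C = 172.58°
d = R·|Δφ| / |cos C| = 3439·0.66881 / 0.99162 = 2319 nmi

2319 nmi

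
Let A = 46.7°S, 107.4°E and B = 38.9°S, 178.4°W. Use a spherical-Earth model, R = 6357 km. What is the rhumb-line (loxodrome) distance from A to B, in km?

6090 km

Δψ = ln[tan(π/4+φ₂/2)/tan(π/4+φ₁/2)] = +0.1859;  Δφ = +0.1361 rad,  Δλ = +1.2950 rad
q = Δφ/Δψ = 0.7322
d = R·√(Δφ² + q²Δλ²) = 6357·0.95793 = 6090 km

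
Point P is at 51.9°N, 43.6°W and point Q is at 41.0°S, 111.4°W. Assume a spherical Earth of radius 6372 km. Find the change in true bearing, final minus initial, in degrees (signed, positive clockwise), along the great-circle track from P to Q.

-10.6°

At departure: θ₁ = atan2(sin Δλ cos φ₂, cos φ₁ sin φ₂ − sin φ₁ cos φ₂ cos Δλ) = 228.00°
At arrival: θ₂ = atan2(sin Δλ cos φ₁, −cos φ₂ sin φ₁ + sin φ₂ cos φ₁ cos Δλ) = 217.41°
Δθ = θ₂ − θ₁ = -10.6°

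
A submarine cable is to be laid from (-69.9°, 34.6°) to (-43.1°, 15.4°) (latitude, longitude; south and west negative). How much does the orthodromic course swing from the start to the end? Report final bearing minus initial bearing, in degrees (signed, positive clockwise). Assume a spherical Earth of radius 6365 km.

+16.5°

Initial bearing θ₁ = atan2(sin Δλ cos φ₂, cos φ₁ sin φ₂ − sin φ₁ cos φ₂ cos Δλ) = 329.81°
Final bearing θ₂ = (initial bearing from the destination back to the start) + 180° = 346.31°
Δθ = θ₂ − θ₁ = +16.5°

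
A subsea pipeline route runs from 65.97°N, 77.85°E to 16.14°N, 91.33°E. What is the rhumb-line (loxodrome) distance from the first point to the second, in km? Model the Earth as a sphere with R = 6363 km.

Rhumb course C = atan2(Δλ, Δψ) with Δψ = ln[tan(π/4+φ₂/2)/tan(π/4+φ₁/2)] = -1.2618, Δλ = +0.2353 → C = 169.44°
d = R·|Δφ| / |cos C| = 6363·0.86970 / 0.98306 = 5629 km

5629 km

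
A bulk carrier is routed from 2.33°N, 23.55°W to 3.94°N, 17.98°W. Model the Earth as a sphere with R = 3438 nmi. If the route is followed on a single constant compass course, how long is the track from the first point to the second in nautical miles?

Δψ = ln[tan(π/4+φ₂/2)/tan(π/4+φ₁/2)] = +0.0281;  Δφ = +0.0281 rad,  Δλ = +0.0972 rad
q = Δφ/Δψ = 0.9985
d = R·√(Δφ² + q²Δλ²) = 3438·0.10105 = 347 nmi

347 nmi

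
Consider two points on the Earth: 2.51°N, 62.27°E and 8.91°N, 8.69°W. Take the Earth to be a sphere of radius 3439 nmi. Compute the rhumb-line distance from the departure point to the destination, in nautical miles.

4253 nmi

Rhumb course C = atan2(Δλ, Δψ) with Δψ = ln[tan(π/4+φ₂/2)/tan(π/4+φ₁/2)] = +0.1123, Δλ = -1.2385 → C = 275.18°
d = R·|Δφ| / |cos C| = 3439·0.11170 / 0.09032 = 4253 nmi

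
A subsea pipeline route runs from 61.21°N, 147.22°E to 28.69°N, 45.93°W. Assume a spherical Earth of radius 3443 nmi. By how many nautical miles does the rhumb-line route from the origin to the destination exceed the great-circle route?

Great circle: cos σ = sin φ₁ sin φ₂ + cos φ₁ cos φ₂ cos Δλ,  σ = 1.5615 rad → d_gc = 5376.1 nmi
Rhumb line: Δψ = -0.8369, q = Δφ/Δψ = 0.6782, d_rh = R√(Δφ²+q²Δλ²) = 7074.9 nmi
Excess = 7074.9 − 5376.1 = 1698.8 ≈ 1699 nmi

1699 nmi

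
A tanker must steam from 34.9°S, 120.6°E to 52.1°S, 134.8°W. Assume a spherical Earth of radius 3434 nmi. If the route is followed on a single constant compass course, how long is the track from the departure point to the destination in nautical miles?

Rhumb course C = atan2(Δλ, Δψ) with Δψ = ln[tan(π/4+φ₂/2)/tan(π/4+φ₁/2)] = -0.4183, Δλ = +1.8256 → C = 102.91°
d = R·|Δφ| / |cos C| = 3434·0.30020 / 0.22334 = 4616 nmi

4616 nmi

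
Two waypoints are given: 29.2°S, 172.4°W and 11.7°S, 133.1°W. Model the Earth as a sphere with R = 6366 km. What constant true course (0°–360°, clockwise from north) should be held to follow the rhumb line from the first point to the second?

Δψ = ln[tan(π/4+φ₂/2)/tan(π/4+φ₁/2)] = +0.3276
Δλ = +0.6859 rad (taken the short way round)
course = atan2(Δλ, Δψ) = 64.47°

64.5°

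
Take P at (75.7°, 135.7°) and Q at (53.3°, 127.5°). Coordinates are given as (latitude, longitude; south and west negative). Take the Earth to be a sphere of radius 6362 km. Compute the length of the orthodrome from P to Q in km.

Haversine: a = sin²(Δφ/2)+cos φ₁ cos φ₂ sin²(Δλ/2) = 0.03848;  σ = 2·atan2(√a,√(1−a))
σ = 22.626° → d = Rσ = 6362·0.39490 = 2512 km

2512 km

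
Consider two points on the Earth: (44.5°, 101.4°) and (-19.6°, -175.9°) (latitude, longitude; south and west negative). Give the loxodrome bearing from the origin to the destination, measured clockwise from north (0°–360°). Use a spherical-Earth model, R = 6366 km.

Meridional parts: M(φ₁)=+0.8691, M(φ₂)=-0.3490 → ΔM = -1.2180;  Δλ = +1.4434 rad
tan C = Δλ / ΔM = -1.1850 → C = 130.16°

130.2°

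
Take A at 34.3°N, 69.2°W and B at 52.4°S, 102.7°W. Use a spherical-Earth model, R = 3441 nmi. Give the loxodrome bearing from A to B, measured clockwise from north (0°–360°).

198.8°

Δψ = ln[tan(π/4+φ₂/2)/tan(π/4+φ₁/2)] = -1.7155
Δλ = -0.5847 rad (taken the short way round)
course = atan2(Δλ, Δψ) = 198.82°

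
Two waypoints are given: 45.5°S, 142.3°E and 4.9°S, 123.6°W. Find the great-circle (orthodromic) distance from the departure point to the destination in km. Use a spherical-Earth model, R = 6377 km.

Haversine: a = sin²(Δφ/2)+cos φ₁ cos φ₂ sin²(Δλ/2) = 0.49450;  σ = 2·atan2(√a,√(1−a))
σ = 89.370° → d = Rσ = 6377·1.55980 = 9947 km

9947 km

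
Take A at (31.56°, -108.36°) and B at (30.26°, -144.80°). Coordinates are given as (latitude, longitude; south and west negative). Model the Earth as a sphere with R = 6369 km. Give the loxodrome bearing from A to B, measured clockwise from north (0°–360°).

267.6°

Meridional parts: M(φ₁)=+0.5810, M(φ₂)=+0.5546 → ΔM = -0.0264;  Δλ = -0.6360 rad
tan C = Δλ / ΔM = +24.0488 → C = 267.62°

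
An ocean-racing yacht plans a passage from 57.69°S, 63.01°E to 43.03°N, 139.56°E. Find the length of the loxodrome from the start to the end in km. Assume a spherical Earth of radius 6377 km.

Δψ = ln[tan(π/4+φ₂/2)/tan(π/4+φ₁/2)] = +2.0726;  Δφ = +1.7579 rad,  Δλ = +1.3360 rad
q = Δφ/Δψ = 0.8482
d = R·√(Δφ² + q²Δλ²) = 6377·2.09150 = 13337 km

13337 km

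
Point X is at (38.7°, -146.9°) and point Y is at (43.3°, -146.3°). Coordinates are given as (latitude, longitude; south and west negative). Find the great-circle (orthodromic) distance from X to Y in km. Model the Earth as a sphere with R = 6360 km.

513 km

cos σ = sin φ₁ sin φ₂ + cos φ₁ cos φ₂ cos Δλ
      = sin(38.70°)sin(43.30°) + cos(38.70°)cos(43.30°)cos(0.60°) = 0.9967
σ = 4.622° → d = Rσ = 6360·0.08067 = 513 km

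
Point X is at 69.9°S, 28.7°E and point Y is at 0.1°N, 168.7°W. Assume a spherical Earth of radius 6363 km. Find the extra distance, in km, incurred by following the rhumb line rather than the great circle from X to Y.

2790 km

Great circle: cos σ = sin φ₁ sin φ₂ + cos φ₁ cos φ₂ cos Δλ,  σ = 1.9066 rad → d_gc = 12132.0 km
Rhumb line: Δψ = +1.7321, q = Δφ/Δψ = 0.7054, d_rh = R√(Δφ²+q²Δλ²) = 14922.0 km
Excess = 14922.0 − 12132.0 = 2790.0 ≈ 2790 km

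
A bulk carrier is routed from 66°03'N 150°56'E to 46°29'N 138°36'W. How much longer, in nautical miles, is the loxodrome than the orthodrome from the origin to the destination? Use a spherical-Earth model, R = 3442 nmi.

116 nmi

Great circle: cos σ = sin φ₁ sin φ₂ + cos φ₁ cos φ₂ cos Δλ,  σ = 0.7133 rad → d_gc = 2455.2 nmi
Rhumb line: Δψ = -0.6322, q = Δφ/Δψ = 0.5402, d_rh = R√(Δφ²+q²Δλ²) = 2571.1 nmi
Excess = 2571.1 − 2455.2 = 115.9 ≈ 116 nmi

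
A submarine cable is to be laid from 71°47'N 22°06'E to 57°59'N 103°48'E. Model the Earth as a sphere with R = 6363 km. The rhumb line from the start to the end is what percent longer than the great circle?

7.5%

Great circle: σ = 0.5929 rad → d_gc = Rσ = 3772.6 km
Rhumb: Δφ = -0.2409, Δλ = +1.4259, Δψ = -0.5820, q = Δφ/Δψ = 0.4139 → d_rh = R√(Δφ²+q²Δλ²) = 4055.9 km
Excess = (4055.9 − 3772.6) / 3772.6 = 283.3 / 3772.6 = 7.51% ≈ 7.5%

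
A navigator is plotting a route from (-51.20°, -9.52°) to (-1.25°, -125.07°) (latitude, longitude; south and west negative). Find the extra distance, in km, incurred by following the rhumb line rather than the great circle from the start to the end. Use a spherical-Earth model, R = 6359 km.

Great circle: cos σ = sin φ₁ sin φ₂ + cos φ₁ cos φ₂ cos Δλ,  σ = 1.8268 rad → d_gc = 11616.4 km
Rhumb line: Δψ = +1.0219, q = Δφ/Δψ = 0.8531, d_rh = R√(Δφ²+q²Δλ²) = 12265.3 km
Excess = 12265.3 − 11616.4 = 648.9 ≈ 649 km

649 km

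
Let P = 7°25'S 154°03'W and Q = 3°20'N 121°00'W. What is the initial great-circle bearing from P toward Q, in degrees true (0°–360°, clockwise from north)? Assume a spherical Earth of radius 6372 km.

73.1°

N = sin Δλ·cos φ₂ = +0.5444;  D = cos φ₁ sin φ₂ − sin φ₁ cos φ₂ cos Δλ = +0.1657
initial course = atan2(N, D) = 73.08°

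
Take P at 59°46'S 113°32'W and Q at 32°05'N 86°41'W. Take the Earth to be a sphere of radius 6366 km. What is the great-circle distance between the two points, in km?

10499 km

cos σ = sin φ₁ sin φ₂ + cos φ₁ cos φ₂ cos Δλ
      = sin(-59.77°)sin(32.08°) + cos(-59.77°)cos(32.08°)cos(26.85°) = -0.0783
σ = 94.489° → d = Rσ = 6366·1.64915 = 10499 km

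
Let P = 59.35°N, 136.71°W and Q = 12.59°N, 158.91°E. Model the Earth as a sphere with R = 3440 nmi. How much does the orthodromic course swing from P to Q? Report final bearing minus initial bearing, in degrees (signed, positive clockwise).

At departure: θ₁ = atan2(sin Δλ cos φ₂, cos φ₁ sin φ₂ − sin φ₁ cos φ₂ cos Δλ) = 254.02°
At arrival: θ₂ = atan2(sin Δλ cos φ₁, −cos φ₂ sin φ₁ + sin φ₂ cos φ₁ cos Δλ) = 210.14°
Δθ = θ₂ − θ₁ = -43.9°

-43.9°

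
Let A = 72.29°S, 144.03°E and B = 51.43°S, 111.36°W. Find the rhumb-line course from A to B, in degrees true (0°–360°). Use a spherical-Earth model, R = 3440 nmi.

66.1°

Δψ = ln[tan(π/4+φ₂/2)/tan(π/4+φ₁/2)] = +0.8091
Δλ = +1.8258 rad (taken the short way round)
course = atan2(Δλ, Δψ) = 66.10°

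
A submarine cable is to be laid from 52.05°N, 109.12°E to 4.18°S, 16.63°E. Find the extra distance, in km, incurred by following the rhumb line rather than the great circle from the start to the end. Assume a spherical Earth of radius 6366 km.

Great circle: cos σ = sin φ₁ sin φ₂ + cos φ₁ cos φ₂ cos Δλ,  σ = 1.6550 rad → d_gc = 10535.9 km
Rhumb line: Δψ = -1.1406, q = Δφ/Δψ = 0.8604, d_rh = R√(Δφ²+q²Δλ²) = 10826.5 km
Excess = 10826.5 − 10535.9 = 290.6 ≈ 291 km

291 km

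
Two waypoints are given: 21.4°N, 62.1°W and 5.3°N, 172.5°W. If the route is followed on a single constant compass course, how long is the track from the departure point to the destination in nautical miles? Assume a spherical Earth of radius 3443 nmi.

Rhumb course C = atan2(Δλ, Δψ) with Δψ = ln[tan(π/4+φ₂/2)/tan(π/4+φ₁/2)] = -0.2899, Δλ = -1.9268 → C = 261.44°
d = R·|Δφ| / |cos C| = 3443·0.28100 / 0.14876 = 6504 nmi

6504 nmi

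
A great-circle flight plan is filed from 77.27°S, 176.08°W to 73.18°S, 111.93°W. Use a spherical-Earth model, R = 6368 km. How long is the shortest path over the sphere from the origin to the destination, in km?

1773 km

Haversine: a = sin²(Δφ/2)+cos φ₁ cos φ₂ sin²(Δλ/2) = 0.01925;  σ = 2·atan2(√a,√(1−a))
σ = 15.952° → d = Rσ = 6368·0.27842 = 1773 km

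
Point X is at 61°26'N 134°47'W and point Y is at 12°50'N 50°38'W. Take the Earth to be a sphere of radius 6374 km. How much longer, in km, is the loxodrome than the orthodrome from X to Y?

Great circle: cos σ = sin φ₁ sin φ₂ + cos φ₁ cos φ₂ cos Δλ,  σ = 1.3258 rad → d_gc = 8450.4 km
Rhumb line: Δψ = -1.1422, q = Δφ/Δψ = 0.7426, d_rh = R√(Δφ²+q²Δλ²) = 8806.8 km
Excess = 8806.8 − 8450.4 = 356.4 ≈ 356 km

356 km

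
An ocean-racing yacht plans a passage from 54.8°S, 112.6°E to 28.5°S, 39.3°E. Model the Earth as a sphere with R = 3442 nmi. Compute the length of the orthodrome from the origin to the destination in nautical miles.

3462 nmi

Haversine: a = sin²(Δφ/2)+cos φ₁ cos φ₂ sin²(Δλ/2) = 0.23226;  σ = 2·atan2(√a,√(1−a))
σ = 57.624° → d = Rσ = 3442·1.00572 = 3462 nmi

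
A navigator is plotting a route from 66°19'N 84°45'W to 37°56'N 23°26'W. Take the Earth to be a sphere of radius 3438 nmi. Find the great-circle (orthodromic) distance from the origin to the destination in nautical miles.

cos σ = sin φ₁ sin φ₂ + cos φ₁ cos φ₂ cos Δλ
      = sin(66.32°)sin(37.93°) + cos(66.32°)cos(37.93°)cos(61.32°) = 0.7150
σ = 44.354° → d = Rσ = 3438·0.77413 = 2661 nmi

2661 nmi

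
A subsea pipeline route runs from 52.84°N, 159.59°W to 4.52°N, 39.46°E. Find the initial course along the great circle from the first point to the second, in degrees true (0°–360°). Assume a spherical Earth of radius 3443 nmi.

337.8°

θ = atan2( sin Δλ·cos φ₂ ,  cos φ₁ sin φ₂ − sin φ₁ cos φ₂ cos Δλ )
  = atan2(-0.3254, +0.7986) = 337.83°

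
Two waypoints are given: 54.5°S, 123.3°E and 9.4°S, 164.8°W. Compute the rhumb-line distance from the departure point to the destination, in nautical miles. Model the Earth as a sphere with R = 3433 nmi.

4406 nmi

Δψ = ln[tan(π/4+φ₂/2)/tan(π/4+φ₁/2)] = +0.9743;  Δφ = +0.7871 rad,  Δλ = +1.2549 rad
q = Δφ/Δψ = 0.8079
d = R·√(Δφ² + q²Δλ²) = 3433·1.28352 = 4406 nmi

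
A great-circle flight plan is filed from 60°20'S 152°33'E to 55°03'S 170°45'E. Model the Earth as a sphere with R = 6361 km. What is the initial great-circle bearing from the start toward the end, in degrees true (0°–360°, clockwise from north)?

N = sin Δλ·cos φ₂ = +0.1789;  D = cos φ₁ sin φ₂ − sin φ₁ cos φ₂ cos Δλ = +0.0672
initial course = atan2(N, D) = 69.42°

69.4°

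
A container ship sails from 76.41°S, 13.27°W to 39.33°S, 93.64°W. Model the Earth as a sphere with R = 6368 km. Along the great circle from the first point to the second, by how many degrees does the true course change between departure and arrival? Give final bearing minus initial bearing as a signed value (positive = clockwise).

Initial bearing θ₁ = atan2(sin Δλ cos φ₂, cos φ₁ sin φ₂ − sin φ₁ cos φ₂ cos Δλ) = 268.26°
Final bearing θ₂ = (initial bearing from the destination back to the start) + 180° = 342.32°
Δθ = θ₂ − θ₁ = +74.1°

+74.1°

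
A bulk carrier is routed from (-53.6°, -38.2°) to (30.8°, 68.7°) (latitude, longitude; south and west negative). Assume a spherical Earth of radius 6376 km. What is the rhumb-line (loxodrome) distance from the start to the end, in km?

14046 km

Rhumb course C = atan2(Δλ, Δψ) with Δψ = ln[tan(π/4+φ₂/2)/tan(π/4+φ₁/2)] = +1.6779, Δλ = +1.8658 → C = 48.04°
d = R·|Δφ| / |cos C| = 6376·1.47306 / 0.66867 = 14046 km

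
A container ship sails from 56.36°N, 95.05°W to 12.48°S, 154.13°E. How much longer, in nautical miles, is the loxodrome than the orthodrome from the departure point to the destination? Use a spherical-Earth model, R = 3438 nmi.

282 nmi

Great circle: cos σ = sin φ₁ sin φ₂ + cos φ₁ cos φ₂ cos Δλ,  σ = 1.9521 rad → d_gc = 6711.4 nmi
Rhumb line: Δψ = -1.4159, q = Δφ/Δψ = 0.8486, d_rh = R√(Δφ²+q²Δλ²) = 6993.1 nmi
Excess = 6993.1 − 6711.4 = 281.7 ≈ 282 nmi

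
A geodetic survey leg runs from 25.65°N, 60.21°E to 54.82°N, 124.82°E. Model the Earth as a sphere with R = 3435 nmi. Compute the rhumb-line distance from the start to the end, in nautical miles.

3367 nmi

Δψ = ln[tan(π/4+φ₂/2)/tan(π/4+φ₁/2)] = +0.6853;  Δφ = +0.5091 rad,  Δλ = +1.1277 rad
q = Δφ/Δψ = 0.7429
d = R·√(Δφ² + q²Δλ²) = 3435·0.98026 = 3367 nmi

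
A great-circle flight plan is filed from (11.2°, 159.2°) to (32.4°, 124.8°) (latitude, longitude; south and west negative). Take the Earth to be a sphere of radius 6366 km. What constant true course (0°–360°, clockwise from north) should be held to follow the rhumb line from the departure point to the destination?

303.8°

Δψ = ln[tan(π/4+φ₂/2)/tan(π/4+φ₁/2)] = +0.4015
Δλ = -0.6004 rad (taken the short way round)
course = atan2(Δλ, Δψ) = 303.78°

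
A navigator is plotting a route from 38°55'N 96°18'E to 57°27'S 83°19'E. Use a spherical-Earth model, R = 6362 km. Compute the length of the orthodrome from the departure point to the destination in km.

cos σ = sin φ₁ sin φ₂ + cos φ₁ cos φ₂ cos Δλ
      = sin(38.92°)sin(-57.45°) + cos(38.92°)cos(-57.45°)cos(-12.98°) = -0.1216
σ = 96.984° → d = Rσ = 6362·1.69269 = 10769 km

10769 km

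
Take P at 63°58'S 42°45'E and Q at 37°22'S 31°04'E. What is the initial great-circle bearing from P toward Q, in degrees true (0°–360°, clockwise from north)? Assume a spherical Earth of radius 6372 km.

339.6°

θ = atan2( sin Δλ·cos φ₂ ,  cos φ₁ sin φ₂ − sin φ₁ cos φ₂ cos Δλ )
  = atan2(-0.1609, +0.4330) = 339.61°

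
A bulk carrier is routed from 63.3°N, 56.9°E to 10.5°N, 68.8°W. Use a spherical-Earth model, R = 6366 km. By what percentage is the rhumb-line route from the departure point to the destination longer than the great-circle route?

11.5%

Great circle: σ = 1.6659 rad → d_gc = Rσ = 10605.4 km
Rhumb: Δφ = -0.9215, Δλ = -2.1939, Δψ = -1.2541, q = Δφ/Δψ = 0.7348 → d_rh = R√(Δφ²+q²Δλ²) = 11821.1 km
Excess = (11821.1 − 10605.4) / 10605.4 = 1215.7 / 10605.4 = 11.46% ≈ 11.5%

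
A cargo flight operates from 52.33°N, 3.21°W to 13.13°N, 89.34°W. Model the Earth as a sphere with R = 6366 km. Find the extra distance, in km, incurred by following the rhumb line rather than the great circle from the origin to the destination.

306 km

Great circle: cos σ = sin φ₁ sin φ₂ + cos φ₁ cos φ₂ cos Δλ,  σ = 1.3490 rad → d_gc = 8587.8 km
Rhumb line: Δψ = -0.8444, q = Δφ/Δψ = 0.8103, d_rh = R√(Δφ²+q²Δλ²) = 8893.6 km
Excess = 8893.6 − 8587.8 = 305.8 ≈ 306 km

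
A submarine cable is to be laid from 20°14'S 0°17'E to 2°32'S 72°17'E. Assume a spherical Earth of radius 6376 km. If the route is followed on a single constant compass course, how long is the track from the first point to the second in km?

8065 km

Δψ = ln[tan(π/4+φ₂/2)/tan(π/4+φ₁/2)] = +0.3165;  Δφ = +0.3089 rad,  Δλ = +1.2566 rad
q = Δφ/Δψ = 0.9761
d = R·√(Δφ² + q²Δλ²) = 6376·1.26491 = 8065 km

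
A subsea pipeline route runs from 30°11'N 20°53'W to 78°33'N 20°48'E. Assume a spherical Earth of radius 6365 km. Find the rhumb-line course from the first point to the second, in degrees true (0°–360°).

22.6°

Δψ = ln[tan(π/4+φ₂/2)/tan(π/4+φ₁/2)] = +1.7470
Δλ = +0.7275 rad (taken the short way round)
course = atan2(Δλ, Δψ) = 22.61°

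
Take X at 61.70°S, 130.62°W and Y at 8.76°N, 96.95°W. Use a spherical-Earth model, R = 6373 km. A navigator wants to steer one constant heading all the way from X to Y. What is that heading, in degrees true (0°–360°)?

Meridional parts: M(φ₁)=-1.3779, M(φ₂)=+0.1535 → ΔM = +1.5314;  Δλ = +0.5877 rad
tan C = Δλ / ΔM = +0.3837 → C = 20.99°

21.0°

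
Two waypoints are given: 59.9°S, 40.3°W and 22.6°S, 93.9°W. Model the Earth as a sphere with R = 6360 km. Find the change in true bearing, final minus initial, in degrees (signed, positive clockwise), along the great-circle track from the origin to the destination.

+38.7°

At departure: θ₁ = atan2(sin Δλ cos φ₂, cos φ₁ sin φ₂ − sin φ₁ cos φ₂ cos Δλ) = 290.73°
At arrival: θ₂ = atan2(sin Δλ cos φ₁, −cos φ₂ sin φ₁ + sin φ₂ cos φ₁ cos Δλ) = 329.47°
Δθ = θ₂ − θ₁ = +38.7°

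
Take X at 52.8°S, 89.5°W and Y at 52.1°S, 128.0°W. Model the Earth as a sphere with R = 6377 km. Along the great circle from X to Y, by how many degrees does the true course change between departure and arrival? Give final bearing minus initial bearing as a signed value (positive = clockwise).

Initial bearing θ₁ = atan2(sin Δλ cos φ₂, cos φ₁ sin φ₂ − sin φ₁ cos φ₂ cos Δλ) = 256.17°
Final bearing θ₂ = (initial bearing from the destination back to the start) + 180° = 287.12°
Δθ = θ₂ − θ₁ = +31.0°

+31.0°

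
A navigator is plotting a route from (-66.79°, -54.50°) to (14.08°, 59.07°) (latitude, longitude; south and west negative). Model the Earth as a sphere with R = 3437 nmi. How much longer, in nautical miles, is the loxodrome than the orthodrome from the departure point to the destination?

Great circle: cos σ = sin φ₁ sin φ₂ + cos φ₁ cos φ₂ cos Δλ,  σ = 1.9567 rad → d_gc = 6725.3 nmi
Rhumb line: Δψ = +1.8312, q = Δφ/Δψ = 0.7708, d_rh = R√(Δφ²+q²Δλ²) = 7148.9 nmi
Excess = 7148.9 − 6725.3 = 423.6 ≈ 424 nmi

424 nmi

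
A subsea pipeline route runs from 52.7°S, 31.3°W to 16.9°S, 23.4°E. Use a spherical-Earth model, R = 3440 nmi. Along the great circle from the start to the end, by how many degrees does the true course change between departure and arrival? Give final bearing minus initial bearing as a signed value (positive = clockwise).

-34.5°

Initial bearing θ₁ = atan2(sin Δλ cos φ₂, cos φ₁ sin φ₂ − sin φ₁ cos φ₂ cos Δλ) = 71.34°
Final bearing θ₂ = (initial bearing from the destination back to the start) + 180° = 36.87°
Δθ = θ₂ − θ₁ = -34.5°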